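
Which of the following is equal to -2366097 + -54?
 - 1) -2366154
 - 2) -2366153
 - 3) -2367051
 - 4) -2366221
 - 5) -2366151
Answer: 5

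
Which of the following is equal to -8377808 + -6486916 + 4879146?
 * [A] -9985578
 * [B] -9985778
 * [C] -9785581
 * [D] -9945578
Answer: A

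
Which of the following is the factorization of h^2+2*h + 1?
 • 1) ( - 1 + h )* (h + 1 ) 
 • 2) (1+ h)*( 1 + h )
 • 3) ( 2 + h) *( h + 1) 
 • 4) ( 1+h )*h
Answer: 2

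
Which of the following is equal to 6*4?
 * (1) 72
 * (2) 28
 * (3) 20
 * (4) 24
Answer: 4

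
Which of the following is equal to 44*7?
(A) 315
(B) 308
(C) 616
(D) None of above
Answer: B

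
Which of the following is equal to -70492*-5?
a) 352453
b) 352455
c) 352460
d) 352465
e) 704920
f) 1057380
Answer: c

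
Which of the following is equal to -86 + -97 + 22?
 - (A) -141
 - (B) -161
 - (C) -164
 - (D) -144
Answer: B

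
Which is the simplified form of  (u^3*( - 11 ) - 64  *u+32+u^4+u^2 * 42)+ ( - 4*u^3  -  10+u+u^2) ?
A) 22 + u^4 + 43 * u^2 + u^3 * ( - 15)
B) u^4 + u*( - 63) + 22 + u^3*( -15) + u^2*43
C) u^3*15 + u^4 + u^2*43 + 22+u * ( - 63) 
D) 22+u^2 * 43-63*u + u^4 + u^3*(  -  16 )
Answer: B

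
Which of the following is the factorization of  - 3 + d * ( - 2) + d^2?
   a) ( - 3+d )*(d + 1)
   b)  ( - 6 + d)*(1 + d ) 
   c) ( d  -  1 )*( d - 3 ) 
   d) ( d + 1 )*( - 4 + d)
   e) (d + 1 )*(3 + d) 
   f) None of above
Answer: a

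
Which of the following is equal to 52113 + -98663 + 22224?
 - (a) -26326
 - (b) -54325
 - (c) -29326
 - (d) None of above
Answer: d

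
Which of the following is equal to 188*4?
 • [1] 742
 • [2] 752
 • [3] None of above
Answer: 2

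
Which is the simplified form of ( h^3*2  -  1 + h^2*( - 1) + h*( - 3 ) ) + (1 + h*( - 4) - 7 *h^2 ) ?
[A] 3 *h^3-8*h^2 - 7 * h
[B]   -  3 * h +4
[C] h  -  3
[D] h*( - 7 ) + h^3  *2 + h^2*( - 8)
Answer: D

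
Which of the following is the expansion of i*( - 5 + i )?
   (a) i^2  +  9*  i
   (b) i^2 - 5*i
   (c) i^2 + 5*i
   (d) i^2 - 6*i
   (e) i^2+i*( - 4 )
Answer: b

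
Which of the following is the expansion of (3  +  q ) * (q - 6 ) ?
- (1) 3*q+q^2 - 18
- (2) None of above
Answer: 2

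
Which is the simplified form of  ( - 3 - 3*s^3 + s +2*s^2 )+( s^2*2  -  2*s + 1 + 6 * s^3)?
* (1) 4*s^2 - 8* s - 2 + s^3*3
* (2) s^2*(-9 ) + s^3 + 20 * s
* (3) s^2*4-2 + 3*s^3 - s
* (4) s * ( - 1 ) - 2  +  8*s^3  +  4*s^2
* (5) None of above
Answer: 3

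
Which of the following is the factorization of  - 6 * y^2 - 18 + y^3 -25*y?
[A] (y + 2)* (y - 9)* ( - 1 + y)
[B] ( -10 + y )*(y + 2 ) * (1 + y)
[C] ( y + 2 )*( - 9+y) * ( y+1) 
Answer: C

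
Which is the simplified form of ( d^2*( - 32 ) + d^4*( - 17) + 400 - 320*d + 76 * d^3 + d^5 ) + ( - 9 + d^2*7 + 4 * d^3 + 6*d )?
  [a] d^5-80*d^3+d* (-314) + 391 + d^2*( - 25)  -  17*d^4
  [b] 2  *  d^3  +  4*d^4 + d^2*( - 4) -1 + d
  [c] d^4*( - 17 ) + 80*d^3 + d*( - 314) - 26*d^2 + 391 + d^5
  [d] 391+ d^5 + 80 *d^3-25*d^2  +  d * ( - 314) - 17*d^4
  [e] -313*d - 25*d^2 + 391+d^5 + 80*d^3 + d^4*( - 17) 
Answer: d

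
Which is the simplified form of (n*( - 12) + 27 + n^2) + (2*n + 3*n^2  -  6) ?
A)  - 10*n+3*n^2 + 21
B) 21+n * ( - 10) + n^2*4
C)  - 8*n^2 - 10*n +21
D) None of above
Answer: B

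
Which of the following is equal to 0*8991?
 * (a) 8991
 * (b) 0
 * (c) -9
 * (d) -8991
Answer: b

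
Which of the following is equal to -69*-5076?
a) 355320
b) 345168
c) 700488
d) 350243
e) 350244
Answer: e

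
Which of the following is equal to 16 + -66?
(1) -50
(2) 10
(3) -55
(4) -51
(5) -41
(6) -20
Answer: 1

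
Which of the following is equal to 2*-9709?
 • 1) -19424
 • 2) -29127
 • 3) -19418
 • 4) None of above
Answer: 3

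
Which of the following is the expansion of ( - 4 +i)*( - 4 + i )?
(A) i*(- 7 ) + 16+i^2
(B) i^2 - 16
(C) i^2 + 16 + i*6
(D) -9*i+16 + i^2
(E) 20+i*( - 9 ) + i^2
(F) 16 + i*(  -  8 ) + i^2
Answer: F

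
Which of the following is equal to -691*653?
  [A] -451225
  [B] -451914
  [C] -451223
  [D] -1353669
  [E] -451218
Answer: C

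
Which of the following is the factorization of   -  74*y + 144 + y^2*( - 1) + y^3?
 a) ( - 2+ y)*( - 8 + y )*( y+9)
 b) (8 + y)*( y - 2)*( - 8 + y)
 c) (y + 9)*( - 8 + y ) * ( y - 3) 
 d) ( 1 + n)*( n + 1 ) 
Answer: a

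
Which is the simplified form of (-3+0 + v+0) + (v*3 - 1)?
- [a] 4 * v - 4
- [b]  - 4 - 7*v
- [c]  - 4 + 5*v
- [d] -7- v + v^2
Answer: a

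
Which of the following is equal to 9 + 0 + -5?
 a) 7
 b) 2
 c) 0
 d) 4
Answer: d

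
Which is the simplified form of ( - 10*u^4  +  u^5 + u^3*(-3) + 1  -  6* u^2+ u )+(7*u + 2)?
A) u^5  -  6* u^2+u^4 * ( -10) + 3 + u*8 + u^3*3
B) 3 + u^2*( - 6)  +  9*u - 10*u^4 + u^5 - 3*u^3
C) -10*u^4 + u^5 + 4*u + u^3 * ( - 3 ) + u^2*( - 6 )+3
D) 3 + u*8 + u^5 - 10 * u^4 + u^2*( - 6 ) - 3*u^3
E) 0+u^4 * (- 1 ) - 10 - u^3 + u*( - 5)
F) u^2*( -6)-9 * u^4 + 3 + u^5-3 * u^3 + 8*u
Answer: D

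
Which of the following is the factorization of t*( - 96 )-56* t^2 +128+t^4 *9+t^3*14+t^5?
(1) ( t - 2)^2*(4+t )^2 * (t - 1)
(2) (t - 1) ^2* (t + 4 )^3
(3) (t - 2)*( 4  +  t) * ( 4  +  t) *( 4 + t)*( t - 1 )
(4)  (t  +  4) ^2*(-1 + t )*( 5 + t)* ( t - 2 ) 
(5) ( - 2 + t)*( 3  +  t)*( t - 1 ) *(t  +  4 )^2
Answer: 3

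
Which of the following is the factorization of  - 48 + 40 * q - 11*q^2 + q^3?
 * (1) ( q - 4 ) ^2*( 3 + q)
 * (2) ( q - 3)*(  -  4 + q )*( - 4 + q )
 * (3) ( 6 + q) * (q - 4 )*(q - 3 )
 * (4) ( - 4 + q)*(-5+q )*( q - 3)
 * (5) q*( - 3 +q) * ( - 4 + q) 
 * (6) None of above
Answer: 2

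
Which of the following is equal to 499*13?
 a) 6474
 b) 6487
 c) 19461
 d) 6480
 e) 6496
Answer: b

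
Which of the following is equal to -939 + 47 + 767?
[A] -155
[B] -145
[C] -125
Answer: C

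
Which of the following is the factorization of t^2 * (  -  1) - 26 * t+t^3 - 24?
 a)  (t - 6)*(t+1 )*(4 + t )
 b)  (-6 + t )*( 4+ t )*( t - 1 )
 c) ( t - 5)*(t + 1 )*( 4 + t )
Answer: a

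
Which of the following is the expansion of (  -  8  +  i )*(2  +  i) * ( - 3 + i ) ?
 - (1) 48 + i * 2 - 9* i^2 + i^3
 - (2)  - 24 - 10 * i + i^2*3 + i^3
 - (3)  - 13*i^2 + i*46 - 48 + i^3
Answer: 1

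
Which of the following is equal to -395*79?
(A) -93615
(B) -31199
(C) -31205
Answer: C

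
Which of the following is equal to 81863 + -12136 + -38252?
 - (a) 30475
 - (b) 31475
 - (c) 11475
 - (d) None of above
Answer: b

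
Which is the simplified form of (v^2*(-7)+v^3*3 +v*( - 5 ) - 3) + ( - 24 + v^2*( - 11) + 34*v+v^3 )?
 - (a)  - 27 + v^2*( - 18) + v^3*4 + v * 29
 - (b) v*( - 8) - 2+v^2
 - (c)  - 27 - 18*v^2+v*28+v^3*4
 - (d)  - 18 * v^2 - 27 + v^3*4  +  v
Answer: a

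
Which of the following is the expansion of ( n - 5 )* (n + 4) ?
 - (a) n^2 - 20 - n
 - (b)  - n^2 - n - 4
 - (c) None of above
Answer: a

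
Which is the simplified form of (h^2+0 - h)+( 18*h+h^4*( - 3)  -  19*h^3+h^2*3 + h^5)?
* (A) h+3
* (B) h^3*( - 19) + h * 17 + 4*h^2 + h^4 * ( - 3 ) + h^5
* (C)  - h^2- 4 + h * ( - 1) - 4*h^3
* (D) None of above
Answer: B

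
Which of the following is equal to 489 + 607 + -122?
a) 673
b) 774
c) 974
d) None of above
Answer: c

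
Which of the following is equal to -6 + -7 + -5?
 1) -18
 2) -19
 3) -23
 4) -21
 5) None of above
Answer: 1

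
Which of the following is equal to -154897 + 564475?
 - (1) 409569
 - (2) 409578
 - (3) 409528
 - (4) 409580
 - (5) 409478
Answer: 2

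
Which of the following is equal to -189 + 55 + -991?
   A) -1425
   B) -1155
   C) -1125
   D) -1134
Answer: C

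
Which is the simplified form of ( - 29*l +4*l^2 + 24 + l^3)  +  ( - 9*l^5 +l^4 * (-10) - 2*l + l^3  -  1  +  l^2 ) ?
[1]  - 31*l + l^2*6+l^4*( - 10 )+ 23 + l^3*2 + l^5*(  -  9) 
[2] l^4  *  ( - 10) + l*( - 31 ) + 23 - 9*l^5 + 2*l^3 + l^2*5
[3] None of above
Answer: 2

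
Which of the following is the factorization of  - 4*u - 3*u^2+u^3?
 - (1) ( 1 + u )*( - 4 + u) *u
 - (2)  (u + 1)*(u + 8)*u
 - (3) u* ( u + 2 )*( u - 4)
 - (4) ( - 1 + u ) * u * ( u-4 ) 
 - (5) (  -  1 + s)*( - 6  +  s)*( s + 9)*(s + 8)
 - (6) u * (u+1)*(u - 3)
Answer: 1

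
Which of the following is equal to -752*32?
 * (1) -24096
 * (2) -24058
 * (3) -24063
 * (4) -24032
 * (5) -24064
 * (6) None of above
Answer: 5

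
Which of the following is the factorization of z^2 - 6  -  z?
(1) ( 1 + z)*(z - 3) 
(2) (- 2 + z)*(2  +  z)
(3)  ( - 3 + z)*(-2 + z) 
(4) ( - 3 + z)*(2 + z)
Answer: 4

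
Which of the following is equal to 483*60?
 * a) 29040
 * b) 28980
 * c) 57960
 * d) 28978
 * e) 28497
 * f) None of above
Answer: b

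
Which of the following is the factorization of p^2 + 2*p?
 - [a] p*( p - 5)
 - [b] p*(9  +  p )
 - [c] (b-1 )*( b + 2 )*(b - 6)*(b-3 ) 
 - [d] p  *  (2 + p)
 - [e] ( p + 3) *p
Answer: d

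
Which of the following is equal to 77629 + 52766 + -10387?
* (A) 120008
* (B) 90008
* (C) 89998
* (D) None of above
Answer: A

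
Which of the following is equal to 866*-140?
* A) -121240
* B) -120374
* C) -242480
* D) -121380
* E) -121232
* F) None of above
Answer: A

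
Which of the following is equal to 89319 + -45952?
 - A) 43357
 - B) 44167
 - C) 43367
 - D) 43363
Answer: C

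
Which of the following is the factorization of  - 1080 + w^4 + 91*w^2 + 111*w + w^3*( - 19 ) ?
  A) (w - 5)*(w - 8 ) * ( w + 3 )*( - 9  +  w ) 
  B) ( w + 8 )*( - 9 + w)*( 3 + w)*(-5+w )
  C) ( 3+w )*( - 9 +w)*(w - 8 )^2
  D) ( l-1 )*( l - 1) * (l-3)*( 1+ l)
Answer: A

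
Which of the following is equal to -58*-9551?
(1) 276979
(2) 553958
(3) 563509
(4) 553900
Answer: 2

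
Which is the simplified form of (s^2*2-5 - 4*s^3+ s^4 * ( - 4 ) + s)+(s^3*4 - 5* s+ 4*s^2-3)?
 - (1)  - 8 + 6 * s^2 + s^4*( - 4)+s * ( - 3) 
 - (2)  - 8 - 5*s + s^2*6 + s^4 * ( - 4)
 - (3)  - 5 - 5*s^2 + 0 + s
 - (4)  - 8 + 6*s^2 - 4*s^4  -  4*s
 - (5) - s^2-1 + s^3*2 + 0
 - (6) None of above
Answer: 4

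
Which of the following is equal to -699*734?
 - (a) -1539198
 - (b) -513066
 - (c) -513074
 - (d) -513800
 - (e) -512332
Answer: b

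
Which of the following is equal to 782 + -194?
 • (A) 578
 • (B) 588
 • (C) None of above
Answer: B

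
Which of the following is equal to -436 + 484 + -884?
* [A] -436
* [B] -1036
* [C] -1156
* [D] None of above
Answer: D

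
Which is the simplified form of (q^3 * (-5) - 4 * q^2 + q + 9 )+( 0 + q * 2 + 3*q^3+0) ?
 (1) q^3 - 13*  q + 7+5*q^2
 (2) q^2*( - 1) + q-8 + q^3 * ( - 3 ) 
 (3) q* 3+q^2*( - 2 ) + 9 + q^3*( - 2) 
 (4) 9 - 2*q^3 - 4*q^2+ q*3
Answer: 4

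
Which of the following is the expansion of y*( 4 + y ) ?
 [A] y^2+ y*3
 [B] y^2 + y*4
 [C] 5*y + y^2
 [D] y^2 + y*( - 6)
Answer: B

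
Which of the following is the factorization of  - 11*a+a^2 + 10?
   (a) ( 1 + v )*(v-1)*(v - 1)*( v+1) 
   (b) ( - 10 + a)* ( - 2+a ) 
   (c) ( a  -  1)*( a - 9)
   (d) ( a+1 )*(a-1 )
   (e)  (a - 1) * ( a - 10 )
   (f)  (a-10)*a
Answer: e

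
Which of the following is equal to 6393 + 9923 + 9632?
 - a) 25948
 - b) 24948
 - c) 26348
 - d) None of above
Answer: a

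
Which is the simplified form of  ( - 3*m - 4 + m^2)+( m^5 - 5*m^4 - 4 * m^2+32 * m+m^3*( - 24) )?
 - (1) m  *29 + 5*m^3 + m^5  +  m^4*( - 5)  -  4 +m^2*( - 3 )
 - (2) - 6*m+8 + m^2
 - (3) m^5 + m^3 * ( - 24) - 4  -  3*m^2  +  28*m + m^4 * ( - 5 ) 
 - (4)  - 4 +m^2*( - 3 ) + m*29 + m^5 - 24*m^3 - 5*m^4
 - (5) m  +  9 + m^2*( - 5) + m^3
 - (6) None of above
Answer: 4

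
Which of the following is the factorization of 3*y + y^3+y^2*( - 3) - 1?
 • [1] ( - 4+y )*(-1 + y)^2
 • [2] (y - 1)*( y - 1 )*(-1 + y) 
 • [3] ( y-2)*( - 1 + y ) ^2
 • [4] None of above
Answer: 2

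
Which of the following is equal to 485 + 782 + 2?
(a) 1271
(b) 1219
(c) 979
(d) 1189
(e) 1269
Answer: e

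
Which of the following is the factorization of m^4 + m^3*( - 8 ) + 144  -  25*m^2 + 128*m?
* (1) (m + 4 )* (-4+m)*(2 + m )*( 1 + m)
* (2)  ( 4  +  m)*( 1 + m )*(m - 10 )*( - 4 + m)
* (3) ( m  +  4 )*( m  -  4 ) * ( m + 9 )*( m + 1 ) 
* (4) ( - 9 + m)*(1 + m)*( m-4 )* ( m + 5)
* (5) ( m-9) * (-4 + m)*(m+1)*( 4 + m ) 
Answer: 5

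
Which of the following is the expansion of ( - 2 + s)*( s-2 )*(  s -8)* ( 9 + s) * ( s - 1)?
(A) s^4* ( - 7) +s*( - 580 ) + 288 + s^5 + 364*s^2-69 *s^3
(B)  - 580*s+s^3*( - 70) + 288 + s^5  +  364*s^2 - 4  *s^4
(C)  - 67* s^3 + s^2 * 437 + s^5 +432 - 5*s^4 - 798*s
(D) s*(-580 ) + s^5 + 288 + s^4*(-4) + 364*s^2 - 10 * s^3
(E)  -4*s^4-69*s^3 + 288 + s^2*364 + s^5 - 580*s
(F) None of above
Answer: E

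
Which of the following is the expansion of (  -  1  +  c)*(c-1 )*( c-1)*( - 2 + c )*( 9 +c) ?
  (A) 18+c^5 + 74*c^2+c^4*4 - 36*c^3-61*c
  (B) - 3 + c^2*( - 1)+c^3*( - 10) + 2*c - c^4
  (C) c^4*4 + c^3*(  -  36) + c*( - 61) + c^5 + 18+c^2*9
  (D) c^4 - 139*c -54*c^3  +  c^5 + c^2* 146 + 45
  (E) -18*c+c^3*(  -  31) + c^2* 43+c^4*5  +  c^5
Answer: A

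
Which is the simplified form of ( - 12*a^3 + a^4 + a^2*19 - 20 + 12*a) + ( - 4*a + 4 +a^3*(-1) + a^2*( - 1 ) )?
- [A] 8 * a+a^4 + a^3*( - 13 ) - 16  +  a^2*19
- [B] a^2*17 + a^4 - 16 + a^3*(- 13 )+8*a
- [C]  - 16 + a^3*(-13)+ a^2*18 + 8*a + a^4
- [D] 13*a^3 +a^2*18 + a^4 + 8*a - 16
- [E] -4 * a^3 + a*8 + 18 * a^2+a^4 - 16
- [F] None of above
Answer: C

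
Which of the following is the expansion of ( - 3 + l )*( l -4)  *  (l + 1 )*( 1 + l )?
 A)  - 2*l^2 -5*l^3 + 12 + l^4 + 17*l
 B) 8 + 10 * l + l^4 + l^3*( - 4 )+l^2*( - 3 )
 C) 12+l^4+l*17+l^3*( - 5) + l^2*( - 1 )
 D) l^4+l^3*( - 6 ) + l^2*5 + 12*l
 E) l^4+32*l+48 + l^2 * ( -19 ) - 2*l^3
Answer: C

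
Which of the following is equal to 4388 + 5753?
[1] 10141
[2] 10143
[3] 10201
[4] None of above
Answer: 1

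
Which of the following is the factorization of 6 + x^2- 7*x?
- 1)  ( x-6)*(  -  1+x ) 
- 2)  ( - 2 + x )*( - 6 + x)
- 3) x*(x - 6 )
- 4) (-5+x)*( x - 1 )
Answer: 1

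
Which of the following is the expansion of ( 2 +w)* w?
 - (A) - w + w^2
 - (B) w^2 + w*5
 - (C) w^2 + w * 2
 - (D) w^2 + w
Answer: C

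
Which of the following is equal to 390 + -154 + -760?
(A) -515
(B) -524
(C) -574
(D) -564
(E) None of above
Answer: B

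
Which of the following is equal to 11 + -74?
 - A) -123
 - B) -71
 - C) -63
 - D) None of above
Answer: C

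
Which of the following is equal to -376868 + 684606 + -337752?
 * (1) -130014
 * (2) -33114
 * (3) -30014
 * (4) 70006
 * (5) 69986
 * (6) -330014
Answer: 3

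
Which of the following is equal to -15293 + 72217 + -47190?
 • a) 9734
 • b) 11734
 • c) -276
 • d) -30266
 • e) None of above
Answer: a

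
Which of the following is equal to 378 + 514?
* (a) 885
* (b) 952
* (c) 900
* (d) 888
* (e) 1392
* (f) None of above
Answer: f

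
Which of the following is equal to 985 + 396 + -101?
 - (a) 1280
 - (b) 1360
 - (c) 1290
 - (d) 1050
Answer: a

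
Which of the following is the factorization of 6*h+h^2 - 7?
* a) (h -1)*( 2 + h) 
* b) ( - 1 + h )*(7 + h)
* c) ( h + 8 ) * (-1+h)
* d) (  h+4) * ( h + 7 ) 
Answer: b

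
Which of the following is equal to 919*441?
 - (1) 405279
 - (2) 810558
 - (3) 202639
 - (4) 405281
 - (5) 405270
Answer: 1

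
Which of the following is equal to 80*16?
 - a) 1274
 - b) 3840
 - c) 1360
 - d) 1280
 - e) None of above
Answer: d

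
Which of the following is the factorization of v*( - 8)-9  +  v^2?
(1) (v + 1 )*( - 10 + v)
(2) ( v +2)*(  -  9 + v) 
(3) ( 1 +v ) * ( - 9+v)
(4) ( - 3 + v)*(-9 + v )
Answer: 3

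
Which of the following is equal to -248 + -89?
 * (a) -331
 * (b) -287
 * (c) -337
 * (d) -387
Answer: c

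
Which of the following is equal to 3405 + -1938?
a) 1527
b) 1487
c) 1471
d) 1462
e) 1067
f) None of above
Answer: f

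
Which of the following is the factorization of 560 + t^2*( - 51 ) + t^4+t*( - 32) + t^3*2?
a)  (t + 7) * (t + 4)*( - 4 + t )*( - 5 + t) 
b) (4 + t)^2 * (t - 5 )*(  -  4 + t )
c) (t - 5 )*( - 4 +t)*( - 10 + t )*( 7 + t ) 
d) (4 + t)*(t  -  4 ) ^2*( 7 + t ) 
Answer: a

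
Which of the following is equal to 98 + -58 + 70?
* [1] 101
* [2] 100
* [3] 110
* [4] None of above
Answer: 3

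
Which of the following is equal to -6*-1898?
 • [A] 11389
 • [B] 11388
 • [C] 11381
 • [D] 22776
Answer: B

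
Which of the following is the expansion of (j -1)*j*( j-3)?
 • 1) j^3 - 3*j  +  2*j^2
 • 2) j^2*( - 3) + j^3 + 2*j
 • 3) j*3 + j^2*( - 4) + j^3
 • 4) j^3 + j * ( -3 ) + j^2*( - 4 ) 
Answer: 3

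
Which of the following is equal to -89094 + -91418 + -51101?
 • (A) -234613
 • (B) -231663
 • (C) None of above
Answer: C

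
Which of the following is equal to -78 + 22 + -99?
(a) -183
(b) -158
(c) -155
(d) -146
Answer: c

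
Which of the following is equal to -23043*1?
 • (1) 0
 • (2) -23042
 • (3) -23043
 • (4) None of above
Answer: 3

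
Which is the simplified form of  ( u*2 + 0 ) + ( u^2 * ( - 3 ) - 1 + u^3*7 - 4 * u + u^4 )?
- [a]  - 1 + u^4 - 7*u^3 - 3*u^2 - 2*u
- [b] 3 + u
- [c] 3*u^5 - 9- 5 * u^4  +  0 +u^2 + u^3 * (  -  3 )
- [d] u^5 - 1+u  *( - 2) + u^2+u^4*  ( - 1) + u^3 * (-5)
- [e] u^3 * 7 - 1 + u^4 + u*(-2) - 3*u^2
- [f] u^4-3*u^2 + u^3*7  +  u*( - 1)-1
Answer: e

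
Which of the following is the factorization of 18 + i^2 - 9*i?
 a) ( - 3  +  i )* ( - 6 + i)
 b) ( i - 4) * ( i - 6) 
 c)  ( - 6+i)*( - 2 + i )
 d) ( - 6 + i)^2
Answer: a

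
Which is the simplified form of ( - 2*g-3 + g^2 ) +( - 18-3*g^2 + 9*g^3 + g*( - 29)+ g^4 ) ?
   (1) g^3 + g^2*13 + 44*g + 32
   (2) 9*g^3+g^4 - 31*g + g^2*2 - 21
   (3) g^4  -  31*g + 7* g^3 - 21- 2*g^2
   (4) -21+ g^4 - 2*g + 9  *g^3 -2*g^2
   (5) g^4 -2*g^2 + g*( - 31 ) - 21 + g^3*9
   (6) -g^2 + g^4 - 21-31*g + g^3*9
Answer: 5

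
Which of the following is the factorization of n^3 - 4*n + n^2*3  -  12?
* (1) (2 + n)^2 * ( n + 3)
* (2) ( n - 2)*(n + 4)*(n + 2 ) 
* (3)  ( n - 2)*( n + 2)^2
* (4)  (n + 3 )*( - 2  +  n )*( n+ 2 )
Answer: 4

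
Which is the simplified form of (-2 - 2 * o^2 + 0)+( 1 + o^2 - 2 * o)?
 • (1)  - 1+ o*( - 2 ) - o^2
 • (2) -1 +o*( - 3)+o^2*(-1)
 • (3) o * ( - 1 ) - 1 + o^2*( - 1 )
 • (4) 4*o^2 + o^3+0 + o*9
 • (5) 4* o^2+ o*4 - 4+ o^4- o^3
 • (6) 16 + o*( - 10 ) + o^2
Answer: 1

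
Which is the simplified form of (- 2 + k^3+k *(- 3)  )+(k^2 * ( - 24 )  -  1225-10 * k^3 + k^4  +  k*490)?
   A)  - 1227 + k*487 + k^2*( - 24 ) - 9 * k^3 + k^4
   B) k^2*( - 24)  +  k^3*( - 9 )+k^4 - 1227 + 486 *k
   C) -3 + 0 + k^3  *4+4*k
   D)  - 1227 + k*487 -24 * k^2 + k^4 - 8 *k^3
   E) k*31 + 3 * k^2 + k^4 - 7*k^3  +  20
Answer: A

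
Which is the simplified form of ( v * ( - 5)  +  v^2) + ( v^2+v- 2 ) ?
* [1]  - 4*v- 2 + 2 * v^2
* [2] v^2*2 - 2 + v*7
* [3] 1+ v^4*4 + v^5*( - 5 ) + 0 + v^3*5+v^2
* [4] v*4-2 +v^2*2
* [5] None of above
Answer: 1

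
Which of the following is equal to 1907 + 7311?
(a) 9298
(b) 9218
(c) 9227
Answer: b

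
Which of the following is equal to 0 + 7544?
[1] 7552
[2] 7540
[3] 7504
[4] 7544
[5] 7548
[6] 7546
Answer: 4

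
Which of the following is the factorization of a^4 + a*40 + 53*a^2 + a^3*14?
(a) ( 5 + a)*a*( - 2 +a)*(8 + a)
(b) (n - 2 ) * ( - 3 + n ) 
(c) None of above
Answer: c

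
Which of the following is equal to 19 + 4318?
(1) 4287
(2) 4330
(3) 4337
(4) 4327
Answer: 3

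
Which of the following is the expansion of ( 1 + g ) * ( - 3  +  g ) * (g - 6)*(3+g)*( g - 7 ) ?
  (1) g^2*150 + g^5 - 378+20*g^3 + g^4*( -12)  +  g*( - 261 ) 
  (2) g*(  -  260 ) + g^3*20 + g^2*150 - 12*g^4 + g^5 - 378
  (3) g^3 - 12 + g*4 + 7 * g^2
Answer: 1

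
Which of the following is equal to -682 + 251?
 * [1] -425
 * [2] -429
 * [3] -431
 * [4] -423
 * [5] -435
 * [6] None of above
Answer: 3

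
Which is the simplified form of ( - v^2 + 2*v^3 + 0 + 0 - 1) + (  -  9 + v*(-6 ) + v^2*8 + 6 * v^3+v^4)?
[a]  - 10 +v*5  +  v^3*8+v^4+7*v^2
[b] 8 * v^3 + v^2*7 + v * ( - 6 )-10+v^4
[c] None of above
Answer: b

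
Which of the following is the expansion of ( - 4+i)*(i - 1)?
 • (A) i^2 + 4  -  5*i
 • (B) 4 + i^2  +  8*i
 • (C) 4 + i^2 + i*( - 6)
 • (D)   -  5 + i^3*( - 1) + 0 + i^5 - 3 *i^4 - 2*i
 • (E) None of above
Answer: A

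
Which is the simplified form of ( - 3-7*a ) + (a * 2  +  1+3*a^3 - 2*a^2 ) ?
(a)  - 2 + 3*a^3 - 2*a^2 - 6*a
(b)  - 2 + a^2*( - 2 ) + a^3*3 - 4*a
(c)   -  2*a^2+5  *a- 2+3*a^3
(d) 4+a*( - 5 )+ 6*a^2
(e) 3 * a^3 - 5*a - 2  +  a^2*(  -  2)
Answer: e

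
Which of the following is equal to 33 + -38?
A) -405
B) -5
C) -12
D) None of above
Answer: B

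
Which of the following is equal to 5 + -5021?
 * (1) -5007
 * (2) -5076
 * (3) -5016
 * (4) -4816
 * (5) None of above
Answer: 3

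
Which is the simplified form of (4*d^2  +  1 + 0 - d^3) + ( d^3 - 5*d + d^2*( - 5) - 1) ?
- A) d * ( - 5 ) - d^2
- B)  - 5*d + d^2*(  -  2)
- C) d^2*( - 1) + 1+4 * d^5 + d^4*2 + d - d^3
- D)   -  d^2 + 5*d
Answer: A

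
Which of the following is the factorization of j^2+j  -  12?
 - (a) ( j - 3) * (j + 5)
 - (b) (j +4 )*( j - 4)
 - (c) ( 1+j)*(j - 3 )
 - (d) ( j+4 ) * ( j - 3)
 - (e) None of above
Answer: d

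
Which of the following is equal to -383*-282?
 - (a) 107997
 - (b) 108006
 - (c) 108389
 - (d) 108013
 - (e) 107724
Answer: b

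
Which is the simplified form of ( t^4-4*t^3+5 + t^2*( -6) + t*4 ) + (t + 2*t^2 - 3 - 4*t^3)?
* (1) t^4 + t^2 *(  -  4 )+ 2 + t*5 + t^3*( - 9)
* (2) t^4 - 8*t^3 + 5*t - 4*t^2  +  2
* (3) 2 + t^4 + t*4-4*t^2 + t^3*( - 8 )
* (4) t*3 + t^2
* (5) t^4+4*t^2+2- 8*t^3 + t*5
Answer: 2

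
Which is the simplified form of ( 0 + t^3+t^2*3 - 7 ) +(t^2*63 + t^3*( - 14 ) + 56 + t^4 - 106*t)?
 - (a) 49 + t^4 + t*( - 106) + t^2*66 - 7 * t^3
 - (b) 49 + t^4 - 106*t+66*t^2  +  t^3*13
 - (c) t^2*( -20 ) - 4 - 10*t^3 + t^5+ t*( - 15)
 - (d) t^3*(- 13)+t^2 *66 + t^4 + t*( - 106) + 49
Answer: d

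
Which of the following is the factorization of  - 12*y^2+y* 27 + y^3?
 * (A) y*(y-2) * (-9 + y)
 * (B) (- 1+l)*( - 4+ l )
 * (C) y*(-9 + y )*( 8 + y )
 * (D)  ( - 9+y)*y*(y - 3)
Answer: D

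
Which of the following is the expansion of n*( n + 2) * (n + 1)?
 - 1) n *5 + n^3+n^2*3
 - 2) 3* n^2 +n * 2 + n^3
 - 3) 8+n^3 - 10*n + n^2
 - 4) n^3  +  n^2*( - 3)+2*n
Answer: 2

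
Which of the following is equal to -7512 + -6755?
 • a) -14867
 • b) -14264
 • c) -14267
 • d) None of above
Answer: c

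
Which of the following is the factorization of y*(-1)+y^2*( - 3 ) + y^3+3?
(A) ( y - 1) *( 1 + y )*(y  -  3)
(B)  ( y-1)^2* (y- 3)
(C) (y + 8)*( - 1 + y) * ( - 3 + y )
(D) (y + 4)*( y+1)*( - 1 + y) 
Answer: A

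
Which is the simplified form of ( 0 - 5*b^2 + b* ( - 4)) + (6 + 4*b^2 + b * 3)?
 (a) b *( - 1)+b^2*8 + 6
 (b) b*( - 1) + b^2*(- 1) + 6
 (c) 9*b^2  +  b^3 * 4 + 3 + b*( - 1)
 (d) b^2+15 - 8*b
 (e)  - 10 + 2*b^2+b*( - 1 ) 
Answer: b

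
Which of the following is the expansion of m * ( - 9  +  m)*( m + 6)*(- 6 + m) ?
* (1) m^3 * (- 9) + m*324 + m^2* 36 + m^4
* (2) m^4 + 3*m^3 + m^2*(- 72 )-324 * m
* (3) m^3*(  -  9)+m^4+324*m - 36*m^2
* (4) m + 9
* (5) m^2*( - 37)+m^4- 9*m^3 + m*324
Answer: 3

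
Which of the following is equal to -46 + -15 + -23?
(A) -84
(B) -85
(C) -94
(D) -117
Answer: A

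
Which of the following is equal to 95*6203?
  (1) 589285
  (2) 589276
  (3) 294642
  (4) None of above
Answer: 1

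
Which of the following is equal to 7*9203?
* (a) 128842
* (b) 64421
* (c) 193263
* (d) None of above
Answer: b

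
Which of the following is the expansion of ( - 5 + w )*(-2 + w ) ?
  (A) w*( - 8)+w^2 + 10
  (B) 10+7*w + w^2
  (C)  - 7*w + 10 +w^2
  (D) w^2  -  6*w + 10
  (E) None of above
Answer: C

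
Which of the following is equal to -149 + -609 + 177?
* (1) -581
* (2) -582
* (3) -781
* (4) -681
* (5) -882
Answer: 1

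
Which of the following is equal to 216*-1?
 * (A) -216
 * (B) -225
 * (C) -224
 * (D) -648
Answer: A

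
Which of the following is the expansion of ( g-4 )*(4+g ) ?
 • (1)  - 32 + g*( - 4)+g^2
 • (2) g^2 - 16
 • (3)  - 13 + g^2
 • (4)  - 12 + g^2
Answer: 2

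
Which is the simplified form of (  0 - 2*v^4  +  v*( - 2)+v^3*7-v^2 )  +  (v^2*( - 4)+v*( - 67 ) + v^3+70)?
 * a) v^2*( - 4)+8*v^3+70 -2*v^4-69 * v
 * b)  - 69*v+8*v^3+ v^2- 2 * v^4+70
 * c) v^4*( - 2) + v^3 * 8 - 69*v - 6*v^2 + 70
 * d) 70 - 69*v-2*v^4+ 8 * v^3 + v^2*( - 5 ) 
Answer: d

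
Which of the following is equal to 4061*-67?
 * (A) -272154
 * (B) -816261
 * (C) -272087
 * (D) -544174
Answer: C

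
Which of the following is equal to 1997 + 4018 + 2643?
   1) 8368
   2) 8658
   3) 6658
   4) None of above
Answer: 2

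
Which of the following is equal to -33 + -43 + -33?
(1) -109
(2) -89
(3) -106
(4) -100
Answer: 1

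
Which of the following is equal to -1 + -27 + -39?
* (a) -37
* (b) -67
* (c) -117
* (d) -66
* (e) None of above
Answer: b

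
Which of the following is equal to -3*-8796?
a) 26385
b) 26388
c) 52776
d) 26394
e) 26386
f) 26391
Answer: b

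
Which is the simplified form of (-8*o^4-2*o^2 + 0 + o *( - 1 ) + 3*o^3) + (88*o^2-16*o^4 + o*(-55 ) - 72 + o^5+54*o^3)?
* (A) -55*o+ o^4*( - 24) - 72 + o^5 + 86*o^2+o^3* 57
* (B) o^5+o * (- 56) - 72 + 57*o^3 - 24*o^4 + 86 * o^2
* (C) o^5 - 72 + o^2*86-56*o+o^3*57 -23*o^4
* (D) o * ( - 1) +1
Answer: B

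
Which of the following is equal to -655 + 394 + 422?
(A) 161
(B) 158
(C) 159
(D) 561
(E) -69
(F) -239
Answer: A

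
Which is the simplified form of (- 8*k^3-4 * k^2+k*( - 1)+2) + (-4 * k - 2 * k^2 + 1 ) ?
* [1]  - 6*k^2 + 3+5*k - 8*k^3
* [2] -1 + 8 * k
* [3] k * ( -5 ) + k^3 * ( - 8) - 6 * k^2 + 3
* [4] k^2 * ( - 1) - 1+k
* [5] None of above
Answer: 3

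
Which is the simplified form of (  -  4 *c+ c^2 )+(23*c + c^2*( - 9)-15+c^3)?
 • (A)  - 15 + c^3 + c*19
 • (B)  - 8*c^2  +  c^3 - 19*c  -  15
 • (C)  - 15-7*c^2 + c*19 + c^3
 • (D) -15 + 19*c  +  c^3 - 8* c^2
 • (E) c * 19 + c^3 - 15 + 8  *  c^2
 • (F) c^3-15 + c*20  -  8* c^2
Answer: D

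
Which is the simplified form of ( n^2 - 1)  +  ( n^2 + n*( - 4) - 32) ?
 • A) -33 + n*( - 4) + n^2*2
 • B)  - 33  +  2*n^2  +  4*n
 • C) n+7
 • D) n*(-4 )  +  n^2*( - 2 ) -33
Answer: A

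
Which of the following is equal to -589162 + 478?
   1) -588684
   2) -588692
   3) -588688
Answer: 1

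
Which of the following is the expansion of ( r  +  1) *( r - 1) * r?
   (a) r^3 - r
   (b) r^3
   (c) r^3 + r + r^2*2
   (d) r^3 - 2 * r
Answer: a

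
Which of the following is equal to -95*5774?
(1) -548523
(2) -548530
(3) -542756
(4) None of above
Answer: 2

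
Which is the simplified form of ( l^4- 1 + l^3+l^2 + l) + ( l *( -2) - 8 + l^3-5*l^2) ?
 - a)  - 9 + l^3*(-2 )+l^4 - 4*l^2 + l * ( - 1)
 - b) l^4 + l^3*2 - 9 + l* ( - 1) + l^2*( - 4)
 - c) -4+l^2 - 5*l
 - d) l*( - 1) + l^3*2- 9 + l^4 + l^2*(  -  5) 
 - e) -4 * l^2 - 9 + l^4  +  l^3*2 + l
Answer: b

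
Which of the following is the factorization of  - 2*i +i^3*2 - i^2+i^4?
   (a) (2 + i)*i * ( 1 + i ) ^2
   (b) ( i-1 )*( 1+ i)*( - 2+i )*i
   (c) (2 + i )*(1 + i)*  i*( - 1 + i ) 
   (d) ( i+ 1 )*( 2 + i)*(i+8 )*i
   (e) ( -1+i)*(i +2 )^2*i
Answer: c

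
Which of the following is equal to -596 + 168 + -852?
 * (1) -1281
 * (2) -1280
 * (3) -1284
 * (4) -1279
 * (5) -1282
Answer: 2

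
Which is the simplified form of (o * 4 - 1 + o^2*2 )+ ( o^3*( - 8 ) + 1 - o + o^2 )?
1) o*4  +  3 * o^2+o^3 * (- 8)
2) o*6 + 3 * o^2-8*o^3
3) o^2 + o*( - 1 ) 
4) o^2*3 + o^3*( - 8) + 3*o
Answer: 4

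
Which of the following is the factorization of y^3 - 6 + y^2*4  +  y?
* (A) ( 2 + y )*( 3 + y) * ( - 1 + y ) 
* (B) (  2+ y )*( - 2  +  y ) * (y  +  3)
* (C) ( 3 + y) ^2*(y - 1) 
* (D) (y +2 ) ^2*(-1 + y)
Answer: A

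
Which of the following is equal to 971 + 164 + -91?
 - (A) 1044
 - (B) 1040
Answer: A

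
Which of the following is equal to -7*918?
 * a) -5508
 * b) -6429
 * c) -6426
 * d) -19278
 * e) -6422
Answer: c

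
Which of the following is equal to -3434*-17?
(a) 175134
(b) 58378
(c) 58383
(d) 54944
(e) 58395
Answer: b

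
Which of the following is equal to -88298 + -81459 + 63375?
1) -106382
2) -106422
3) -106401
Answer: 1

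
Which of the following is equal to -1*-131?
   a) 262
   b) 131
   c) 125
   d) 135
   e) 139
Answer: b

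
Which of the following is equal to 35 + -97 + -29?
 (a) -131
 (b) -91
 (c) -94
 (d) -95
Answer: b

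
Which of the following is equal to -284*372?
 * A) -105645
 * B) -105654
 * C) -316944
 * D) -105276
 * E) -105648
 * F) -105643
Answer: E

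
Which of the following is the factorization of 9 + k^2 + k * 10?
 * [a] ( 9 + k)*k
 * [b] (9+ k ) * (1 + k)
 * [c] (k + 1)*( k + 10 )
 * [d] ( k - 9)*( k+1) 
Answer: b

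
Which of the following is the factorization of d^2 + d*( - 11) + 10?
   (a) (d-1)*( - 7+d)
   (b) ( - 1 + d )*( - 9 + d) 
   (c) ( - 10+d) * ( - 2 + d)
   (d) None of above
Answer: d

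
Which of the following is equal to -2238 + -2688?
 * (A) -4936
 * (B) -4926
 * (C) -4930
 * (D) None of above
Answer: B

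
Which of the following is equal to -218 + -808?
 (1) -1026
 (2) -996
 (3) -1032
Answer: 1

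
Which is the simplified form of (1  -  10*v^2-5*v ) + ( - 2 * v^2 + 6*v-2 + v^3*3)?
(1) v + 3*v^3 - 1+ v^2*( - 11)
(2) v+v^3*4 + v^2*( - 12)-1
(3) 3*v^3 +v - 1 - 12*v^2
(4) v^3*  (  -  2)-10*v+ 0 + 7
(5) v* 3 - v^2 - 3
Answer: 3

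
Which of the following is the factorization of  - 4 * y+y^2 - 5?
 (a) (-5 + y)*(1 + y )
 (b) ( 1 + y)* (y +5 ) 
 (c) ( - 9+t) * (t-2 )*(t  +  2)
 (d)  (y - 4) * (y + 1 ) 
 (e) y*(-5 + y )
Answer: a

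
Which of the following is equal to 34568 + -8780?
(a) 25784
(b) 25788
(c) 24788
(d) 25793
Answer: b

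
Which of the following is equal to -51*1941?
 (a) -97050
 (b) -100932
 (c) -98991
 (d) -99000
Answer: c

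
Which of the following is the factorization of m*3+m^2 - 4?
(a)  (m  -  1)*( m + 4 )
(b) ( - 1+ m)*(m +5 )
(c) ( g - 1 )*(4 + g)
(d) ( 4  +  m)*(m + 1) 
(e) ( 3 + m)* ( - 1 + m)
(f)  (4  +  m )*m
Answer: a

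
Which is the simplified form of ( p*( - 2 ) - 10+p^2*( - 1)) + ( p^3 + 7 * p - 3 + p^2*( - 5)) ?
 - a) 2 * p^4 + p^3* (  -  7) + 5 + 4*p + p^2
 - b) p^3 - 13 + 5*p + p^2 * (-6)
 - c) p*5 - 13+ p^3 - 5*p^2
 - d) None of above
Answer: b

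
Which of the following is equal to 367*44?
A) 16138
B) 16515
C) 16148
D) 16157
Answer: C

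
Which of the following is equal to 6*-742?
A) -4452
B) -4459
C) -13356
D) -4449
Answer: A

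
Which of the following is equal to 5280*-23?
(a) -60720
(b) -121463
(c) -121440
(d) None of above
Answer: c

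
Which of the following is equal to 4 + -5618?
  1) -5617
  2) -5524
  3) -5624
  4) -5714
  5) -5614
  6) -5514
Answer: 5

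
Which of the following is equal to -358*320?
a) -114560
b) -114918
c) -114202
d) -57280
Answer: a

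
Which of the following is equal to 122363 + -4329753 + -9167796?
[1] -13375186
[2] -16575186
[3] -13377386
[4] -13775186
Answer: 1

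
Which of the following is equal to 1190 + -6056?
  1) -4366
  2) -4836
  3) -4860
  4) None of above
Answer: 4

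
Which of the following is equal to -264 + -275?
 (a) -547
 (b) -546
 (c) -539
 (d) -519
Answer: c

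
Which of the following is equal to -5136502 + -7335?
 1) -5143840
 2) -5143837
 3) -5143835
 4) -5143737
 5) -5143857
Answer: 2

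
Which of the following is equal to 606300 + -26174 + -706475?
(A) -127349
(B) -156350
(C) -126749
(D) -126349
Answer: D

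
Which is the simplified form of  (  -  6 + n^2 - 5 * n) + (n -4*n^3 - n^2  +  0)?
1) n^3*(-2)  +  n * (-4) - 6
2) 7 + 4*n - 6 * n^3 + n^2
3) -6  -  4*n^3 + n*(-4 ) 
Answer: 3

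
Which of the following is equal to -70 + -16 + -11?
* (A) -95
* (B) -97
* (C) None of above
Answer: B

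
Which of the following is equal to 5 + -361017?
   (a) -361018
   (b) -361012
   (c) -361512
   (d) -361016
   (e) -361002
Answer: b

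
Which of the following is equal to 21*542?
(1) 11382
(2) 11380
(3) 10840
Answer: 1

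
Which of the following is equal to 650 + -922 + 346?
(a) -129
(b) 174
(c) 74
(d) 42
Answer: c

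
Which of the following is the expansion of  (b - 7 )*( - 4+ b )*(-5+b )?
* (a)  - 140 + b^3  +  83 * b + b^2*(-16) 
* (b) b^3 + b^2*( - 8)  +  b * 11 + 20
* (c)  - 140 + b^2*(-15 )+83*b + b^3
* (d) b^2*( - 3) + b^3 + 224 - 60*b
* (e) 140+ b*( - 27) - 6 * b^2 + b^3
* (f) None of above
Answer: a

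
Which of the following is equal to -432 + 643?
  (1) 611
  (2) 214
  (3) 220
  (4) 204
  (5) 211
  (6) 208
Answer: 5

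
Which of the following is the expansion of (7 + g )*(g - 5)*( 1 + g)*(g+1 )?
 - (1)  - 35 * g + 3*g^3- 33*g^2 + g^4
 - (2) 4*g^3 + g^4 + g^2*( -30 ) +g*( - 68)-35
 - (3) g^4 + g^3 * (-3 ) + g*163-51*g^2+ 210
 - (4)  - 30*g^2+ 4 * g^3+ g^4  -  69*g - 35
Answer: 2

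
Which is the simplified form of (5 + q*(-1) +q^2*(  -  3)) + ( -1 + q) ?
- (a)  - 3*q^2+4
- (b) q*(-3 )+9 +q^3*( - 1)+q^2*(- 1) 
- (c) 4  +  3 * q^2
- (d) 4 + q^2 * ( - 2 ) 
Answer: a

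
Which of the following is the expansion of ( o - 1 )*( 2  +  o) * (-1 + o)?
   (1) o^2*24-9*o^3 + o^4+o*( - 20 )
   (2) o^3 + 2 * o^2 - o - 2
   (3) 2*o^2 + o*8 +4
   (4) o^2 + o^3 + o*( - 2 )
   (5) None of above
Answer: 5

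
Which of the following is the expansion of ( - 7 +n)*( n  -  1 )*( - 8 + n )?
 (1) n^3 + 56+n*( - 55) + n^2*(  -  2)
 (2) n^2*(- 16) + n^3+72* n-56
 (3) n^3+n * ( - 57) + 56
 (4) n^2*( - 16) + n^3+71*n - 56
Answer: 4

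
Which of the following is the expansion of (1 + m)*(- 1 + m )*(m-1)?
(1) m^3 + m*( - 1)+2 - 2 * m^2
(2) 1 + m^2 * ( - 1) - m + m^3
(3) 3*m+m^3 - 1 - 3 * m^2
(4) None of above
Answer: 2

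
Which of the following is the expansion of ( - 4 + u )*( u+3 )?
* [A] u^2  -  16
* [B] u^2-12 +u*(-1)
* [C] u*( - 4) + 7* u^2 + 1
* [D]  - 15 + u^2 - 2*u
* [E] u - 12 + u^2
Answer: B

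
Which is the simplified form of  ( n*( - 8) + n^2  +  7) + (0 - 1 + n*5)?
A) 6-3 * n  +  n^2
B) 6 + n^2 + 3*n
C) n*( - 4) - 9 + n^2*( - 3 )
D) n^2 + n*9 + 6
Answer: A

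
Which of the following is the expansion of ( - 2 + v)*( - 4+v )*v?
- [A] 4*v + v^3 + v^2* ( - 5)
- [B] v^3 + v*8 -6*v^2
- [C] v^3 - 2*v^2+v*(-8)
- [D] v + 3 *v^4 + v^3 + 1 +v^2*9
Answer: B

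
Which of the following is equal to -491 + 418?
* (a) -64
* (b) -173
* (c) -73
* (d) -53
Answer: c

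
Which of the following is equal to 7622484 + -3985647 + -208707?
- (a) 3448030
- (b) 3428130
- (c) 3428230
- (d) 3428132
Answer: b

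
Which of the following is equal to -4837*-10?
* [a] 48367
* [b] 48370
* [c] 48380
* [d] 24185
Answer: b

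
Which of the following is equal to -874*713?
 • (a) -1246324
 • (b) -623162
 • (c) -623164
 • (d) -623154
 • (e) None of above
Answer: b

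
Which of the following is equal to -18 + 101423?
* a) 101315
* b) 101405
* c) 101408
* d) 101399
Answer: b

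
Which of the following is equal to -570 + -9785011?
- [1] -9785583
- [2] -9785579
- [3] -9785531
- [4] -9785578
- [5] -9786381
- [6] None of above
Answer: 6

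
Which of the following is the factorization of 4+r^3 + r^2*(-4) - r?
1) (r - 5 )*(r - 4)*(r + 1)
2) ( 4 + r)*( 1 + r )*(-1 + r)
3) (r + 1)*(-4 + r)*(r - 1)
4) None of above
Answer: 3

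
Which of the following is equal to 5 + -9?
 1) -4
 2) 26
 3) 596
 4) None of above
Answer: 1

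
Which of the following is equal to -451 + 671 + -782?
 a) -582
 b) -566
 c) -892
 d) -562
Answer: d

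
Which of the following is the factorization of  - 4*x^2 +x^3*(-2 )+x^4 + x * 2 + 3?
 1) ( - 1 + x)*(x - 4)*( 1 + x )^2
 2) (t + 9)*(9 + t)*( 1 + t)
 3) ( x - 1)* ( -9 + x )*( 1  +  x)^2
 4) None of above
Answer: 4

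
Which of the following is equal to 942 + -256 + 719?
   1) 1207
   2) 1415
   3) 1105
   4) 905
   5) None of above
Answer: 5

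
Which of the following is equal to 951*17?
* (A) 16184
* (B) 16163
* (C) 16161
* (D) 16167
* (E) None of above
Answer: D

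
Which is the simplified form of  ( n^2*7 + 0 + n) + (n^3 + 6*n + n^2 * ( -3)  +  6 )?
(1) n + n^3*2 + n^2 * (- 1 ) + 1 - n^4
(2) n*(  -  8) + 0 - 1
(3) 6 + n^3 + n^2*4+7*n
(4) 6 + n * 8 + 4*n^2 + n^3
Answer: 3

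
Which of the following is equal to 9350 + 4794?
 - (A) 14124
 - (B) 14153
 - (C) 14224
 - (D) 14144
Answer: D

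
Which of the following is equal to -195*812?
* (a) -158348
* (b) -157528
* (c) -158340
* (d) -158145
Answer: c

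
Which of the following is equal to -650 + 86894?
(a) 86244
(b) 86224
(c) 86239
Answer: a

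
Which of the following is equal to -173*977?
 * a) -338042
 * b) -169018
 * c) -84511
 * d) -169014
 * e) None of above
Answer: e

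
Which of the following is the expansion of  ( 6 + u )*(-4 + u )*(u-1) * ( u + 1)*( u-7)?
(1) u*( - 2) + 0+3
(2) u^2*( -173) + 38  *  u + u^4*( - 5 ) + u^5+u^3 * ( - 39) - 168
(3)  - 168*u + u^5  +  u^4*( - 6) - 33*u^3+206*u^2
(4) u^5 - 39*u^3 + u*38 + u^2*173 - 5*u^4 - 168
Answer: 4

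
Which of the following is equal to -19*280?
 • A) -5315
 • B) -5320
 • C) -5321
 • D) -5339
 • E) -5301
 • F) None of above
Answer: B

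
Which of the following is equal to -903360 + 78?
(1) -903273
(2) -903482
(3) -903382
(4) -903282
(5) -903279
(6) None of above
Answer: 4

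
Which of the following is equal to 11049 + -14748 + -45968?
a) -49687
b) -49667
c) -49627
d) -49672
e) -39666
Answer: b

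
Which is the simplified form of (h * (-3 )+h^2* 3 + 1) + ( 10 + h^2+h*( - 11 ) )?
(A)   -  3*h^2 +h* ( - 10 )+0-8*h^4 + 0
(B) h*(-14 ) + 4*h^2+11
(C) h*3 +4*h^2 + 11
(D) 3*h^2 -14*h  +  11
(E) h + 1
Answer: B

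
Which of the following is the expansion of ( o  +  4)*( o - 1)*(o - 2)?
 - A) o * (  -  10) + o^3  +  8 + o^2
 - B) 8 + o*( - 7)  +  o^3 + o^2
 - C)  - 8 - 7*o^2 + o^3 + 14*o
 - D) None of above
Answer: A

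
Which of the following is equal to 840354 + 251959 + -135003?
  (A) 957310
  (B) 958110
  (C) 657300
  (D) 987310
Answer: A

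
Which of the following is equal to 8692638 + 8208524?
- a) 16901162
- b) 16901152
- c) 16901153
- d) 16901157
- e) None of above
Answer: a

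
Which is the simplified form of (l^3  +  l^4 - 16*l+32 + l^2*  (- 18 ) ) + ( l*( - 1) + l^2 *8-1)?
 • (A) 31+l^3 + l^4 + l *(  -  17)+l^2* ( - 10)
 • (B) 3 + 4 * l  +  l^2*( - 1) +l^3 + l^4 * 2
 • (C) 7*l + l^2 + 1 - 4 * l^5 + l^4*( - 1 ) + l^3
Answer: A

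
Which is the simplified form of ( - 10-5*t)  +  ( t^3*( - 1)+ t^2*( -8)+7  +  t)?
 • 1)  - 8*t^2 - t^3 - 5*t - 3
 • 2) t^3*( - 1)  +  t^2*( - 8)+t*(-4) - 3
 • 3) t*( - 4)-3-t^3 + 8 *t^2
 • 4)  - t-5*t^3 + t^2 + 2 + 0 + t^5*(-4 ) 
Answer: 2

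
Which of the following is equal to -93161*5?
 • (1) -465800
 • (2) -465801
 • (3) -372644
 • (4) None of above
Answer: 4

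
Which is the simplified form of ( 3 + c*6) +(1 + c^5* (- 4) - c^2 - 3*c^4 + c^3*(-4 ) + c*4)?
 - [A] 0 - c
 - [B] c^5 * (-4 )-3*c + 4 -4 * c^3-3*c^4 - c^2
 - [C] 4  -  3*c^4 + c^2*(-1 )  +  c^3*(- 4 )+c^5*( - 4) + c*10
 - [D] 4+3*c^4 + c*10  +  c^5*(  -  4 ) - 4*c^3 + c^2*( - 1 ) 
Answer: C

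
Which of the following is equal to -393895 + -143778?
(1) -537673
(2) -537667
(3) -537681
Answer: 1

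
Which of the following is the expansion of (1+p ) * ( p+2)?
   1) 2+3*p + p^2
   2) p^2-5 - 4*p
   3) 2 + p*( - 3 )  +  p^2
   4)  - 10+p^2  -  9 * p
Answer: 1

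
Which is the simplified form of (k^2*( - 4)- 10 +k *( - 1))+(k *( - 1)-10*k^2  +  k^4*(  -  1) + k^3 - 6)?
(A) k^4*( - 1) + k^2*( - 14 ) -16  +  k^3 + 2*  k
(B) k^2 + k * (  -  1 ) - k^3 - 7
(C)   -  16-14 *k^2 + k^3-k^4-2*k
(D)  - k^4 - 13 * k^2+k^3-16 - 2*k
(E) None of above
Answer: C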